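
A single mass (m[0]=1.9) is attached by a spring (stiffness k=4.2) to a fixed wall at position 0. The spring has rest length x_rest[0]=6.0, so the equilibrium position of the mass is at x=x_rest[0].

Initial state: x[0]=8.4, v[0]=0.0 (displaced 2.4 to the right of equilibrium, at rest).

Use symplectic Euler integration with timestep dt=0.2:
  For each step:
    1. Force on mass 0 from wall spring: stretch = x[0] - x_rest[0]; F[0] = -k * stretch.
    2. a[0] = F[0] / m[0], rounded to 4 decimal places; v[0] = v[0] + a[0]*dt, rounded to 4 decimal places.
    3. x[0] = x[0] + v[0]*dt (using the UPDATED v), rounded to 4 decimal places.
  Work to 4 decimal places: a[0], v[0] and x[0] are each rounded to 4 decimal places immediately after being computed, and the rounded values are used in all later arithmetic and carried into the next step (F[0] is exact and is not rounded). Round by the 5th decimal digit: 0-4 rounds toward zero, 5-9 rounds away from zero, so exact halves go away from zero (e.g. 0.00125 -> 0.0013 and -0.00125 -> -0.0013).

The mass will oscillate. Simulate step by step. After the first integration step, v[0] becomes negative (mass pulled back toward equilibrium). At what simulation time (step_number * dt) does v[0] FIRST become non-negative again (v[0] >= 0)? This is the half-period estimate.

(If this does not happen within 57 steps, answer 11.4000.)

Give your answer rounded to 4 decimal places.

Answer: 2.2000

Derivation:
Step 0: x=[8.4000] v=[0.0000]
Step 1: x=[8.1878] v=[-1.0611]
Step 2: x=[7.7821] v=[-2.0283]
Step 3: x=[7.2189] v=[-2.8162]
Step 4: x=[6.5479] v=[-3.3551]
Step 5: x=[5.8284] v=[-3.5973]
Step 6: x=[5.1241] v=[-3.5214]
Step 7: x=[4.4973] v=[-3.1342]
Step 8: x=[4.0033] v=[-2.4698]
Step 9: x=[3.6859] v=[-1.5870]
Step 10: x=[3.5731] v=[-0.5639]
Step 11: x=[3.6749] v=[0.5090]
First v>=0 after going negative at step 11, time=2.2000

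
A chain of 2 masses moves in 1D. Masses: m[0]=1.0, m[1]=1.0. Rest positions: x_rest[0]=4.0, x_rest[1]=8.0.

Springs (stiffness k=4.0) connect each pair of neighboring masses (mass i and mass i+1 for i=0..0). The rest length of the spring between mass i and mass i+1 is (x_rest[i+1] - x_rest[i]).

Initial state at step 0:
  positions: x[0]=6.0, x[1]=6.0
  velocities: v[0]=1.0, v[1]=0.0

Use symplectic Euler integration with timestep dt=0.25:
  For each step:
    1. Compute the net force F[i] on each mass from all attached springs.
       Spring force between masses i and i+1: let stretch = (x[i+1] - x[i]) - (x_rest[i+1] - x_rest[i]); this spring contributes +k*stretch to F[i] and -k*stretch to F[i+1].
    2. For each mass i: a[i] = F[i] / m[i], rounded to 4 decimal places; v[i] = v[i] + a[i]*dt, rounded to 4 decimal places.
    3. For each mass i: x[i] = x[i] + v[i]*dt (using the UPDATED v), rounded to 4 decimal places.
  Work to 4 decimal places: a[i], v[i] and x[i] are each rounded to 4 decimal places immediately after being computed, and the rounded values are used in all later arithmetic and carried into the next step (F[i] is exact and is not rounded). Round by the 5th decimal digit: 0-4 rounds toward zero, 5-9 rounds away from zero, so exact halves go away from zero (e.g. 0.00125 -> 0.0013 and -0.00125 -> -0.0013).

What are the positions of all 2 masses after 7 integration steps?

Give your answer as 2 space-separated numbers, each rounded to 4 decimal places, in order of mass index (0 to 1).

Step 0: x=[6.0000 6.0000] v=[1.0000 0.0000]
Step 1: x=[5.2500 7.0000] v=[-3.0000 4.0000]
Step 2: x=[3.9375 8.5625] v=[-5.2500 6.2500]
Step 3: x=[2.7813 9.9688] v=[-4.6250 5.6250]
Step 4: x=[2.4219 10.5782] v=[-1.4375 2.4375]
Step 5: x=[3.1016 10.1485] v=[2.7188 -1.7188]
Step 6: x=[4.5430 8.9571] v=[5.7657 -4.7657]
Step 7: x=[6.0880 7.6622] v=[6.1798 -5.1798]

Answer: 6.0880 7.6622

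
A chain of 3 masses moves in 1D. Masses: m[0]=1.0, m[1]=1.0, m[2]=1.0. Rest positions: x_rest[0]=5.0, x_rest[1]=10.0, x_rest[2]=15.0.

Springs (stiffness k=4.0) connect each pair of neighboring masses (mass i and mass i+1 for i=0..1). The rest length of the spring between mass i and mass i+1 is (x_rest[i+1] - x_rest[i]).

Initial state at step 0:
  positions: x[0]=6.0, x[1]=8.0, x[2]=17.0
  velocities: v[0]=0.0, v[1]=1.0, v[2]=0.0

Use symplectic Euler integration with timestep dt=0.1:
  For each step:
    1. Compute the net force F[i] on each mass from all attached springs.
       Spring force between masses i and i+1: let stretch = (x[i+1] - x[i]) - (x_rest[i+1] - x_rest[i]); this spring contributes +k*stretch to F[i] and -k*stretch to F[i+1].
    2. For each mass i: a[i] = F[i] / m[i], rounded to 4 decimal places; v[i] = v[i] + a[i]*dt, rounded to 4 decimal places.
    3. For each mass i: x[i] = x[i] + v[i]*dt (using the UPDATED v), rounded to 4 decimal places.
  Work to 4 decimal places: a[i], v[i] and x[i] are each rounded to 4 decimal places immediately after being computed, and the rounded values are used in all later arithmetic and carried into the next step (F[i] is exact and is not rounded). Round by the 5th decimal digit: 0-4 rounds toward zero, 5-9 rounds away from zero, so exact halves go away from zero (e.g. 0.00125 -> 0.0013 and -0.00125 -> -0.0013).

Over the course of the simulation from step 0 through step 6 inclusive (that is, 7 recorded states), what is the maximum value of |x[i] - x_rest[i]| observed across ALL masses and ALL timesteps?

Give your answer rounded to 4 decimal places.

Step 0: x=[6.0000 8.0000 17.0000] v=[0.0000 1.0000 0.0000]
Step 1: x=[5.8800 8.3800 16.8400] v=[-1.2000 3.8000 -1.6000]
Step 2: x=[5.6600 8.9984 16.5416] v=[-2.2000 6.1840 -2.9840]
Step 3: x=[5.3735 9.7850 16.1415] v=[-2.8646 7.8659 -4.0013]
Step 4: x=[5.0635 10.6494 15.6871] v=[-3.1000 8.6439 -4.5439]
Step 5: x=[4.7769 11.4919 15.2312] v=[-2.8656 8.4246 -4.5590]
Step 6: x=[4.5589 12.2153 14.8257] v=[-2.1796 7.2343 -4.0547]
Max displacement = 2.2153

Answer: 2.2153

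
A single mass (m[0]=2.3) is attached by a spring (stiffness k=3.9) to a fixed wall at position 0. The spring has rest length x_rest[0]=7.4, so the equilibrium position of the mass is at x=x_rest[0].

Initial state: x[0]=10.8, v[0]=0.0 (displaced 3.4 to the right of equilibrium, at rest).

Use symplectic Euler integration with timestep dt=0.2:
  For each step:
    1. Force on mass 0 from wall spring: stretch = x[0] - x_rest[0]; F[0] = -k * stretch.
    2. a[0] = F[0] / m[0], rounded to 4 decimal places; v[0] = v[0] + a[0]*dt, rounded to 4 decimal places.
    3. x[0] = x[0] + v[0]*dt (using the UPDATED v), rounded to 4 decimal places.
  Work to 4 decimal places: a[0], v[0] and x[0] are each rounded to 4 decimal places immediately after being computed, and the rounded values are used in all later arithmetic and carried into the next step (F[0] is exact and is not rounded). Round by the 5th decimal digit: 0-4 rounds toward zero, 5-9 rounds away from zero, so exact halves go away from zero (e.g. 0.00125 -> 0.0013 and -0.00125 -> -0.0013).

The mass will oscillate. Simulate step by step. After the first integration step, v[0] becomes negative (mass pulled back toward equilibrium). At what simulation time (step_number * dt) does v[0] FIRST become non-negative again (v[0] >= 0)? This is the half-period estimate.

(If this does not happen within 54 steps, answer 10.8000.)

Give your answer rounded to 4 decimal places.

Answer: 2.6000

Derivation:
Step 0: x=[10.8000] v=[0.0000]
Step 1: x=[10.5694] v=[-1.1530]
Step 2: x=[10.1238] v=[-2.2278]
Step 3: x=[9.4935] v=[-3.1515]
Step 4: x=[8.7212] v=[-3.8615]
Step 5: x=[7.8593] v=[-4.3096]
Step 6: x=[6.9662] v=[-4.4654]
Step 7: x=[6.1025] v=[-4.3183]
Step 8: x=[5.3268] v=[-3.8783]
Step 9: x=[4.6918] v=[-3.1752]
Step 10: x=[4.2404] v=[-2.2568]
Step 11: x=[4.0033] v=[-1.1853]
Step 12: x=[3.9966] v=[-0.0334]
Step 13: x=[4.2208] v=[1.1208]
First v>=0 after going negative at step 13, time=2.6000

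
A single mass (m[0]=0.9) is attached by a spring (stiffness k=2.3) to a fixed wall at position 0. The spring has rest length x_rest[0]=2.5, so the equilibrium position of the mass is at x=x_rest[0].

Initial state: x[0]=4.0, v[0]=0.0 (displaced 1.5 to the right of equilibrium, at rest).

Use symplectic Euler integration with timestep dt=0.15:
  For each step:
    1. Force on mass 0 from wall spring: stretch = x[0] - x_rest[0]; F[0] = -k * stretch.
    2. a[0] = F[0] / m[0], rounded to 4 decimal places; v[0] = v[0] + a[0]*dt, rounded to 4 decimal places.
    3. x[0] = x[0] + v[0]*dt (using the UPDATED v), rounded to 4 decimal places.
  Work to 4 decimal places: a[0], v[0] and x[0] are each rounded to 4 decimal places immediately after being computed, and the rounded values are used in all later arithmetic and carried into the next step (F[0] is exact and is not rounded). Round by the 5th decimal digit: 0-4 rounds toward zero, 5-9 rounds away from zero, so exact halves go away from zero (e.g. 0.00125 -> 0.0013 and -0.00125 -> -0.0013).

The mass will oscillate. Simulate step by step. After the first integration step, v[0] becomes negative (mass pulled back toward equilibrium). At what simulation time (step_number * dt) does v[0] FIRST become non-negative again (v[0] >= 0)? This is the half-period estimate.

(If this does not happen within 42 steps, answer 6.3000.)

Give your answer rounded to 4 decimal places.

Answer: 2.1000

Derivation:
Step 0: x=[4.0000] v=[0.0000]
Step 1: x=[3.9138] v=[-0.5750]
Step 2: x=[3.7463] v=[-1.1170]
Step 3: x=[3.5071] v=[-1.5948]
Step 4: x=[3.2100] v=[-1.9809]
Step 5: x=[2.8720] v=[-2.2531]
Step 6: x=[2.5126] v=[-2.3957]
Step 7: x=[2.1525] v=[-2.4005]
Step 8: x=[1.8124] v=[-2.2673]
Step 9: x=[1.5118] v=[-2.0037]
Step 10: x=[1.2681] v=[-1.6249]
Step 11: x=[1.0952] v=[-1.1527]
Step 12: x=[1.0031] v=[-0.6142]
Step 13: x=[0.9970] v=[-0.0404]
Step 14: x=[1.0774] v=[0.5358]
First v>=0 after going negative at step 14, time=2.1000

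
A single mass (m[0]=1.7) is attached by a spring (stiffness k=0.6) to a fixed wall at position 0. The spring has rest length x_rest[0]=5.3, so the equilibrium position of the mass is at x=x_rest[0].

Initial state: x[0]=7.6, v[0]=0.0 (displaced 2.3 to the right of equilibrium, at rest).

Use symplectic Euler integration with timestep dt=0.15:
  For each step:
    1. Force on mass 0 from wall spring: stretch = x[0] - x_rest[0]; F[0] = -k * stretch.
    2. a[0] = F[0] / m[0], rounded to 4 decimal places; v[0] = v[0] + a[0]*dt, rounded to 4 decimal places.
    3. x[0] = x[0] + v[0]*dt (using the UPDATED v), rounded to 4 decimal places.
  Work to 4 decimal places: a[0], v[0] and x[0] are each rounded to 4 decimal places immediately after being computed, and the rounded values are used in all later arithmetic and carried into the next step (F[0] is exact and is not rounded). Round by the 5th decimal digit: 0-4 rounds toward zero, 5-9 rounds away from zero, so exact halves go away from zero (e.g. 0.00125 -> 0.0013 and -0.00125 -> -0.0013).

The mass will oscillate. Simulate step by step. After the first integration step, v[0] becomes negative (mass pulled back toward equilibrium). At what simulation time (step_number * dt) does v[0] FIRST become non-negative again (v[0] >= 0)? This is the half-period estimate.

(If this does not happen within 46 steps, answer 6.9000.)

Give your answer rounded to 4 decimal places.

Answer: 5.4000

Derivation:
Step 0: x=[7.6000] v=[0.0000]
Step 1: x=[7.5817] v=[-0.1218]
Step 2: x=[7.5453] v=[-0.2426]
Step 3: x=[7.4911] v=[-0.3615]
Step 4: x=[7.4195] v=[-0.4775]
Step 5: x=[7.3310] v=[-0.5897]
Step 6: x=[7.2264] v=[-0.6972]
Step 7: x=[7.1065] v=[-0.7992]
Step 8: x=[6.9723] v=[-0.8948]
Step 9: x=[6.8248] v=[-0.9833]
Step 10: x=[6.6652] v=[-1.0640]
Step 11: x=[6.4948] v=[-1.1363]
Step 12: x=[6.3149] v=[-1.1996]
Step 13: x=[6.1269] v=[-1.2533]
Step 14: x=[5.9323] v=[-1.2971]
Step 15: x=[5.7327] v=[-1.3306]
Step 16: x=[5.5297] v=[-1.3535]
Step 17: x=[5.3248] v=[-1.3657]
Step 18: x=[5.1198] v=[-1.3670]
Step 19: x=[4.9162] v=[-1.3575]
Step 20: x=[4.7156] v=[-1.3372]
Step 21: x=[4.5197] v=[-1.3063]
Step 22: x=[4.3300] v=[-1.2650]
Step 23: x=[4.1480] v=[-1.2136]
Step 24: x=[3.9751] v=[-1.1526]
Step 25: x=[3.8127] v=[-1.0825]
Step 26: x=[3.6621] v=[-1.0038]
Step 27: x=[3.5245] v=[-0.9171]
Step 28: x=[3.4010] v=[-0.8231]
Step 29: x=[3.2926] v=[-0.7226]
Step 30: x=[3.2002] v=[-0.6163]
Step 31: x=[3.1244] v=[-0.5051]
Step 32: x=[3.0659] v=[-0.3899]
Step 33: x=[3.0252] v=[-0.2716]
Step 34: x=[3.0025] v=[-0.1512]
Step 35: x=[2.9981] v=[-0.0296]
Step 36: x=[3.0119] v=[0.0923]
First v>=0 after going negative at step 36, time=5.4000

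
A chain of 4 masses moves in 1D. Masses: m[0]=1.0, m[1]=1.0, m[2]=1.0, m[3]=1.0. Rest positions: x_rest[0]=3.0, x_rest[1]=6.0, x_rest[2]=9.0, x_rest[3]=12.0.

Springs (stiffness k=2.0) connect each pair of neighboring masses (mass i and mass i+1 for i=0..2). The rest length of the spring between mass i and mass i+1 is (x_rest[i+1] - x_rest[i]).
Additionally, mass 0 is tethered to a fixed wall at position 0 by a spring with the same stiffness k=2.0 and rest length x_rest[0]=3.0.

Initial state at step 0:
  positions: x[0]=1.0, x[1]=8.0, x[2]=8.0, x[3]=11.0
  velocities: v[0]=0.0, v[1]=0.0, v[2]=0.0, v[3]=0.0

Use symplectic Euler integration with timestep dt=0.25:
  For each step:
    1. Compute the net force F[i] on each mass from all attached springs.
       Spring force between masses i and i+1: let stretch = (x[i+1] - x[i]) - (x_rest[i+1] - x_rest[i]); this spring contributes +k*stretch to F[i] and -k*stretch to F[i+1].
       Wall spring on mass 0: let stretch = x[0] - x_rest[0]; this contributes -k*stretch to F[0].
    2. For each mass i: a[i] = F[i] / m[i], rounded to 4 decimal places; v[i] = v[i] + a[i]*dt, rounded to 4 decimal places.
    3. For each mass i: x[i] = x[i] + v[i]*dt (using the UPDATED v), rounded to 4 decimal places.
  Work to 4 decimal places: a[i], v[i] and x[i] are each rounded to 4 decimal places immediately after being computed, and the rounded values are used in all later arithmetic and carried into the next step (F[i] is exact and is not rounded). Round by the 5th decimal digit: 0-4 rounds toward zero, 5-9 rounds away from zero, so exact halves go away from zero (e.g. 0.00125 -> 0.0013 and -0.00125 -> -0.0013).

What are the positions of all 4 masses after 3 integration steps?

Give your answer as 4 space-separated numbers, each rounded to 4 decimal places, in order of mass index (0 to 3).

Step 0: x=[1.0000 8.0000 8.0000 11.0000] v=[0.0000 0.0000 0.0000 0.0000]
Step 1: x=[1.7500 7.1250 8.3750 11.0000] v=[3.0000 -3.5000 1.5000 0.0000]
Step 2: x=[2.9531 5.7344 8.9219 11.0469] v=[4.8125 -5.5625 2.1875 0.1875]
Step 3: x=[4.1348 4.3946 9.3360 11.2032] v=[4.7266 -5.3594 1.6563 0.6250]

Answer: 4.1348 4.3946 9.3360 11.2032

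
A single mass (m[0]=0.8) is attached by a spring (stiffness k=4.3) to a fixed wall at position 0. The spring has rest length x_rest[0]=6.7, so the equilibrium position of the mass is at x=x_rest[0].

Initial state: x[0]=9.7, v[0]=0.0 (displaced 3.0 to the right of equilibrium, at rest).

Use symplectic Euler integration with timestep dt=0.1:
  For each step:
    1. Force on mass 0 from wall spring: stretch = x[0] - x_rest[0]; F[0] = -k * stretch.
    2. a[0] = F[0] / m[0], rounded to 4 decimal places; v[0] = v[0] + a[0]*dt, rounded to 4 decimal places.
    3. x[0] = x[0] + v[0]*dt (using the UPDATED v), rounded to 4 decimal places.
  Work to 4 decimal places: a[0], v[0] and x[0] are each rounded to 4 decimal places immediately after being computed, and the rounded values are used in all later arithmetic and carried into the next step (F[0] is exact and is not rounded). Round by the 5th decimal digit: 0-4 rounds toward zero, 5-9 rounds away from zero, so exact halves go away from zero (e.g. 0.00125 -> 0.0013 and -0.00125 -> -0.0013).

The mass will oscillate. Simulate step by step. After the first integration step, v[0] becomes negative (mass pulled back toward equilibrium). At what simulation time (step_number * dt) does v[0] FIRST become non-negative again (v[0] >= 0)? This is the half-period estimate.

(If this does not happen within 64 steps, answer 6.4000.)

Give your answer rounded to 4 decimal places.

Answer: 1.4000

Derivation:
Step 0: x=[9.7000] v=[0.0000]
Step 1: x=[9.5388] v=[-1.6125]
Step 2: x=[9.2250] v=[-3.1384]
Step 3: x=[8.7754] v=[-4.4956]
Step 4: x=[8.2143] v=[-5.6111]
Step 5: x=[7.5718] v=[-6.4250]
Step 6: x=[6.8824] v=[-6.8936]
Step 7: x=[6.1832] v=[-6.9916]
Step 8: x=[5.5118] v=[-6.7138]
Step 9: x=[4.9043] v=[-6.0751]
Step 10: x=[4.3933] v=[-5.1099]
Step 11: x=[4.0063] v=[-3.8701]
Step 12: x=[3.7641] v=[-2.4222]
Step 13: x=[3.6797] v=[-0.8442]
Step 14: x=[3.7576] v=[0.7792]
First v>=0 after going negative at step 14, time=1.4000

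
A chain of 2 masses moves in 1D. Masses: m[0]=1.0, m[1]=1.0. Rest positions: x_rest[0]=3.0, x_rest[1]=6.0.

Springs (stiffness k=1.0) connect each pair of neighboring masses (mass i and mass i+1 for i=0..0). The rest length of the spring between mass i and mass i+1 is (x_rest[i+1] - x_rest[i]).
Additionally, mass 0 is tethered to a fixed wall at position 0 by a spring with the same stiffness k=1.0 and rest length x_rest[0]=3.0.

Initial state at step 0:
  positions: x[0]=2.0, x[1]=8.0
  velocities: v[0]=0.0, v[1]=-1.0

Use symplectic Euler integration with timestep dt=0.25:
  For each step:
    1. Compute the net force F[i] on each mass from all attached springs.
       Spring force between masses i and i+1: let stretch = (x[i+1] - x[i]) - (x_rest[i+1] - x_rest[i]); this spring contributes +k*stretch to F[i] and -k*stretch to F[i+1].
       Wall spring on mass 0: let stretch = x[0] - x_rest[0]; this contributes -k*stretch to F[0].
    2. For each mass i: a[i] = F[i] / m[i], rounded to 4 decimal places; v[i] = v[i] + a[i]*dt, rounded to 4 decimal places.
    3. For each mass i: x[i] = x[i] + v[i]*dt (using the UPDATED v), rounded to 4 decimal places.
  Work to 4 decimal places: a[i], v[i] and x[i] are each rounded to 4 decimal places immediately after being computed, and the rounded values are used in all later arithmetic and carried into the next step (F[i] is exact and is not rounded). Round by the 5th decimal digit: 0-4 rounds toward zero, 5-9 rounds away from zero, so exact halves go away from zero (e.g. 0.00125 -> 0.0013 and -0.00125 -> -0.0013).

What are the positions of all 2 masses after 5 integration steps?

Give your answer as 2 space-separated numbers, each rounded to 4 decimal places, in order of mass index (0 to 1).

Step 0: x=[2.0000 8.0000] v=[0.0000 -1.0000]
Step 1: x=[2.2500 7.5625] v=[1.0000 -1.7500]
Step 2: x=[2.6914 6.9805] v=[1.7656 -2.3281]
Step 3: x=[3.2327 6.3179] v=[2.1650 -2.6504]
Step 4: x=[3.7647 5.6500] v=[2.1281 -2.6717]
Step 5: x=[4.1793 5.0518] v=[1.6583 -2.3930]

Answer: 4.1793 5.0518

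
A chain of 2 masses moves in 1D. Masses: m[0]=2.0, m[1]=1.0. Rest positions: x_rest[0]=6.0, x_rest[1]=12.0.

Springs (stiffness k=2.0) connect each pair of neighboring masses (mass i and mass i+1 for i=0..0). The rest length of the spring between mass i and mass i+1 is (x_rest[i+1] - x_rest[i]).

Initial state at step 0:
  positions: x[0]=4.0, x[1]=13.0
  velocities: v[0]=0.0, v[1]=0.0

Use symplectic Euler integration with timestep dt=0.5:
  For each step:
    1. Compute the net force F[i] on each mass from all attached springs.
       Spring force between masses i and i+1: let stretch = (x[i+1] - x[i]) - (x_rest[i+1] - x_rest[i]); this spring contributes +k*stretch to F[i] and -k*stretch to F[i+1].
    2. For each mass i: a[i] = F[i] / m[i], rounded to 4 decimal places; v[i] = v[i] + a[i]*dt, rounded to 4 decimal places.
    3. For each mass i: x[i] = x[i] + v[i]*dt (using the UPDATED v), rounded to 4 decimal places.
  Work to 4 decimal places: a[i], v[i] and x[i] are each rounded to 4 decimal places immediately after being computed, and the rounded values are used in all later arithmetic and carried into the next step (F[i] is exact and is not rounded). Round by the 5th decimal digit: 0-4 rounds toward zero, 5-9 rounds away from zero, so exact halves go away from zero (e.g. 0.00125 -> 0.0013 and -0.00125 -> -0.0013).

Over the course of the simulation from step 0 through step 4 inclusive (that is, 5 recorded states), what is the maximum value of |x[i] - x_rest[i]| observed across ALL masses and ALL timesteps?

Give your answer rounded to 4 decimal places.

Step 0: x=[4.0000 13.0000] v=[0.0000 0.0000]
Step 1: x=[4.7500 11.5000] v=[1.5000 -3.0000]
Step 2: x=[5.6875 9.6250] v=[1.8750 -3.7500]
Step 3: x=[6.1094 8.7813] v=[0.8438 -1.6875]
Step 4: x=[5.6993 9.6016] v=[-0.8203 1.6406]
Max displacement = 3.2187

Answer: 3.2187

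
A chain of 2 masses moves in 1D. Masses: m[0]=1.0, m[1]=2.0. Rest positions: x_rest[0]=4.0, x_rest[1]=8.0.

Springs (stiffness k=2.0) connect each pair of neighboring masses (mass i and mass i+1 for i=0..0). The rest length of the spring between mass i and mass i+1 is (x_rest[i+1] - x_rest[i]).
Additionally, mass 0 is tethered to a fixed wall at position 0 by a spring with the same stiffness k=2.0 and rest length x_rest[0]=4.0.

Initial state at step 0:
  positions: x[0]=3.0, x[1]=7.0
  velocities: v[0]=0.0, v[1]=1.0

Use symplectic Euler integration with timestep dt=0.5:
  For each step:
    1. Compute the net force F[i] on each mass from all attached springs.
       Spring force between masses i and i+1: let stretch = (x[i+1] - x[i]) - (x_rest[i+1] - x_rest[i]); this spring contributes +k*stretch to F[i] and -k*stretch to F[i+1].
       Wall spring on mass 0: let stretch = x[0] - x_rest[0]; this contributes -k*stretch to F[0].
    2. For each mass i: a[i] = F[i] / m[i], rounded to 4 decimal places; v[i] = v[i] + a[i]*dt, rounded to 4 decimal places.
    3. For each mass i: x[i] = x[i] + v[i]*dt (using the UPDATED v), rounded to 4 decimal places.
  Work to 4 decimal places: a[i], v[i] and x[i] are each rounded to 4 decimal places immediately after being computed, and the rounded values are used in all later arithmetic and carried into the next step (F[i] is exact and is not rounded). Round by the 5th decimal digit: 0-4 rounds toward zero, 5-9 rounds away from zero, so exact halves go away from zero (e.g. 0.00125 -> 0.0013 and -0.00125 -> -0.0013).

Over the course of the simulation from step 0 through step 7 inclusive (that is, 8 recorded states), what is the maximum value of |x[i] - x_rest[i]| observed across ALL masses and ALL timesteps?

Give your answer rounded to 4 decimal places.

Step 0: x=[3.0000 7.0000] v=[0.0000 1.0000]
Step 1: x=[3.5000 7.5000] v=[1.0000 1.0000]
Step 2: x=[4.2500 8.0000] v=[1.5000 1.0000]
Step 3: x=[4.7500 8.5625] v=[1.0000 1.1250]
Step 4: x=[4.7813 9.1719] v=[0.0625 1.2188]
Step 5: x=[4.6172 9.6837] v=[-0.3282 1.0235]
Step 6: x=[4.6778 9.9289] v=[0.1211 0.4903]
Step 7: x=[5.0250 9.8613] v=[0.6944 -0.1353]
Max displacement = 1.9289

Answer: 1.9289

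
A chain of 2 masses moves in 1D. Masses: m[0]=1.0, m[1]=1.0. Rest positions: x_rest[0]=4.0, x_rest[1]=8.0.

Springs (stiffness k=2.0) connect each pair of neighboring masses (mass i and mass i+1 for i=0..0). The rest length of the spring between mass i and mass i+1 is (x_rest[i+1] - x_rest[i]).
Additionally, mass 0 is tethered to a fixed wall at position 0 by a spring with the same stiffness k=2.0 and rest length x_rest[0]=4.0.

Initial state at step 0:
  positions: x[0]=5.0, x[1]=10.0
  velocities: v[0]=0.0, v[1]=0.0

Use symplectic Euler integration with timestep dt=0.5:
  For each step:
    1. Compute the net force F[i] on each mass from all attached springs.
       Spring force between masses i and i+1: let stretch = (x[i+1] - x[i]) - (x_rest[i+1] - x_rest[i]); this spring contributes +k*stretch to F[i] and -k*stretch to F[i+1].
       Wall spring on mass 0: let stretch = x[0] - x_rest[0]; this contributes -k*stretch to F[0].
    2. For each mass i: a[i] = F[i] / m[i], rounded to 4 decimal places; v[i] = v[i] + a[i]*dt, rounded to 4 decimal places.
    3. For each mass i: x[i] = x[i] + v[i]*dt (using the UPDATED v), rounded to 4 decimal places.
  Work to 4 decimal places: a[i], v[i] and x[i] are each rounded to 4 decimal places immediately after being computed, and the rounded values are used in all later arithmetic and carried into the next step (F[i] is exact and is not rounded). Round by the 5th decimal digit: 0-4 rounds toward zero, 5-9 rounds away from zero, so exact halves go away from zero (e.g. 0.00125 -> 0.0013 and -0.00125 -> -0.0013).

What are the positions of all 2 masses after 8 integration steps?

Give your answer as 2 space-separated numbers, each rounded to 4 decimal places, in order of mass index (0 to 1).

Answer: 3.1368 6.3243

Derivation:
Step 0: x=[5.0000 10.0000] v=[0.0000 0.0000]
Step 1: x=[5.0000 9.5000] v=[0.0000 -1.0000]
Step 2: x=[4.7500 8.7500] v=[-0.5000 -1.5000]
Step 3: x=[4.1250 8.0000] v=[-1.2500 -1.5000]
Step 4: x=[3.3750 7.3125] v=[-1.5000 -1.3750]
Step 5: x=[2.9063 6.6563] v=[-0.9375 -1.3125]
Step 6: x=[2.8594 6.1251] v=[-0.0938 -1.0625]
Step 7: x=[3.0157 5.9610] v=[0.3125 -0.3282]
Step 8: x=[3.1368 6.3243] v=[0.2421 0.7265]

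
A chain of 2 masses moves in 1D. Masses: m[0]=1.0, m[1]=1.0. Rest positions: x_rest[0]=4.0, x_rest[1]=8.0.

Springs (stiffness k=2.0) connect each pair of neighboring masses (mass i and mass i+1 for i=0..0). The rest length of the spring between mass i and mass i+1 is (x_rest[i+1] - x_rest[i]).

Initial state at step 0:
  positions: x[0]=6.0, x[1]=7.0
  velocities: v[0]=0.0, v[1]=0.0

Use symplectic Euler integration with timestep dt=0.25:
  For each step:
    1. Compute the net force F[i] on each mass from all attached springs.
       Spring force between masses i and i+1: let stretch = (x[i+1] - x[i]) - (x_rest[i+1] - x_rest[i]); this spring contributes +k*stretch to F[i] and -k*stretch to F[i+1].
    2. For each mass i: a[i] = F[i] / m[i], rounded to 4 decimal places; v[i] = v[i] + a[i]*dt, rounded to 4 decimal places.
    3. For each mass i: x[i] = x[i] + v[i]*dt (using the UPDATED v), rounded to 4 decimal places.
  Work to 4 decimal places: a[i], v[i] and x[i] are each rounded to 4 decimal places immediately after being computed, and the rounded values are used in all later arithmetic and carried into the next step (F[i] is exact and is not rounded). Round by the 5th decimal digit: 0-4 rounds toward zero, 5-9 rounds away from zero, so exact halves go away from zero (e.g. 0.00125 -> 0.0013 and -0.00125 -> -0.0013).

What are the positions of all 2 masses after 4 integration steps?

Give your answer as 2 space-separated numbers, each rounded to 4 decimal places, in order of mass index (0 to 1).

Step 0: x=[6.0000 7.0000] v=[0.0000 0.0000]
Step 1: x=[5.6250 7.3750] v=[-1.5000 1.5000]
Step 2: x=[4.9688 8.0313] v=[-2.6250 2.6250]
Step 3: x=[4.1954 8.8048] v=[-3.0938 3.0938]
Step 4: x=[3.4981 9.5021] v=[-2.7891 2.7891]

Answer: 3.4981 9.5021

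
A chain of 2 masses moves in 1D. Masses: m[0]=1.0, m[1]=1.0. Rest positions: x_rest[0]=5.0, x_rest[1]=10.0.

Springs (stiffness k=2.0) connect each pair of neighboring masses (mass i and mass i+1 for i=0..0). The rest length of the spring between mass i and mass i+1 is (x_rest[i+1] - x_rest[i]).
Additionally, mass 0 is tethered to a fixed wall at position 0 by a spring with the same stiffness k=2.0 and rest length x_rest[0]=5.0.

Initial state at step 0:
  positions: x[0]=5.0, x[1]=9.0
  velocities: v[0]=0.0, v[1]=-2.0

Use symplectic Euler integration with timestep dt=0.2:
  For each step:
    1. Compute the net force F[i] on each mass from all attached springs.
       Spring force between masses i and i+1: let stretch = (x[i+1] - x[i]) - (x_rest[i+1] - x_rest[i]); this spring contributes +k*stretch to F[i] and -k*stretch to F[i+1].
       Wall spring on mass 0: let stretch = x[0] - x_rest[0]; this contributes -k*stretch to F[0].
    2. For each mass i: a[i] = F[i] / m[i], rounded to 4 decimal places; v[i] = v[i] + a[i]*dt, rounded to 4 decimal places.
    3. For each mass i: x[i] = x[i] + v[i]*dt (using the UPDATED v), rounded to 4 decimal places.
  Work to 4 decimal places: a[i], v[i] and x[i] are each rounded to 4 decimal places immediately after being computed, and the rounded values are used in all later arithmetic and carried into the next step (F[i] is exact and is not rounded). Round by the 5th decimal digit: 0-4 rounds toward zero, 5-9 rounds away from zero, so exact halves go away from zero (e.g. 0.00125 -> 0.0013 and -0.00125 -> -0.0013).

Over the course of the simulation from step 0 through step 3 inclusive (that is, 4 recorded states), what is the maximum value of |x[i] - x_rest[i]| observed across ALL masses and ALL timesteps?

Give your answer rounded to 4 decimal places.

Step 0: x=[5.0000 9.0000] v=[0.0000 -2.0000]
Step 1: x=[4.9200 8.6800] v=[-0.4000 -1.6000]
Step 2: x=[4.7472 8.4592] v=[-0.8640 -1.1040]
Step 3: x=[4.4916 8.3414] v=[-1.2781 -0.5888]
Max displacement = 1.6586

Answer: 1.6586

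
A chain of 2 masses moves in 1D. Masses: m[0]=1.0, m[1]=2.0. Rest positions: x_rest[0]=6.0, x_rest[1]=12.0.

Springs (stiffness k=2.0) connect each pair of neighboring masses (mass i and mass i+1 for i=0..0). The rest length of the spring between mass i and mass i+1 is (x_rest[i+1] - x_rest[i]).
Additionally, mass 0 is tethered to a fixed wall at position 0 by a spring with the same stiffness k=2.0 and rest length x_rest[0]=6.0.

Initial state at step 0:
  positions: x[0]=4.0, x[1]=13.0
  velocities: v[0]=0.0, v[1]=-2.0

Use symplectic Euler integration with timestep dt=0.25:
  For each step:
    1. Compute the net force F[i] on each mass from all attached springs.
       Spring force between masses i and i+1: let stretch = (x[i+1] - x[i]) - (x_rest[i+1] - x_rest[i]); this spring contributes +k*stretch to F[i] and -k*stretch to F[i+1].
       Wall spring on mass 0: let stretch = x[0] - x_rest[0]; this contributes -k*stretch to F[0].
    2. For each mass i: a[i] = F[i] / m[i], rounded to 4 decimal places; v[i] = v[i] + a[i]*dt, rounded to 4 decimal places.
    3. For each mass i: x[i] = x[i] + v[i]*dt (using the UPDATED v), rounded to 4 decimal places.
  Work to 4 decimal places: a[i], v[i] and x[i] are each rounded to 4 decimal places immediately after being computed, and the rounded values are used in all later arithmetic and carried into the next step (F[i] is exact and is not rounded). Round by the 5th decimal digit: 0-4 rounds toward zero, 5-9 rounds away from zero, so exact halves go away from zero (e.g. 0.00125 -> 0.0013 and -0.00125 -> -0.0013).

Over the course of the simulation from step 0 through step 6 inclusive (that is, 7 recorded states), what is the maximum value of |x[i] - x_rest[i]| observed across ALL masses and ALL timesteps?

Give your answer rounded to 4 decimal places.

Step 0: x=[4.0000 13.0000] v=[0.0000 -2.0000]
Step 1: x=[4.6250 12.3125] v=[2.5000 -2.7500]
Step 2: x=[5.6328 11.5195] v=[4.0313 -3.1719]
Step 3: x=[6.6724 10.7336] v=[4.1583 -3.1436]
Step 4: x=[7.3856 10.0689] v=[2.8527 -2.6589]
Step 5: x=[7.5110 9.6115] v=[0.5016 -1.8297]
Step 6: x=[6.9601 9.3978] v=[-2.2037 -0.8548]
Max displacement = 2.6022

Answer: 2.6022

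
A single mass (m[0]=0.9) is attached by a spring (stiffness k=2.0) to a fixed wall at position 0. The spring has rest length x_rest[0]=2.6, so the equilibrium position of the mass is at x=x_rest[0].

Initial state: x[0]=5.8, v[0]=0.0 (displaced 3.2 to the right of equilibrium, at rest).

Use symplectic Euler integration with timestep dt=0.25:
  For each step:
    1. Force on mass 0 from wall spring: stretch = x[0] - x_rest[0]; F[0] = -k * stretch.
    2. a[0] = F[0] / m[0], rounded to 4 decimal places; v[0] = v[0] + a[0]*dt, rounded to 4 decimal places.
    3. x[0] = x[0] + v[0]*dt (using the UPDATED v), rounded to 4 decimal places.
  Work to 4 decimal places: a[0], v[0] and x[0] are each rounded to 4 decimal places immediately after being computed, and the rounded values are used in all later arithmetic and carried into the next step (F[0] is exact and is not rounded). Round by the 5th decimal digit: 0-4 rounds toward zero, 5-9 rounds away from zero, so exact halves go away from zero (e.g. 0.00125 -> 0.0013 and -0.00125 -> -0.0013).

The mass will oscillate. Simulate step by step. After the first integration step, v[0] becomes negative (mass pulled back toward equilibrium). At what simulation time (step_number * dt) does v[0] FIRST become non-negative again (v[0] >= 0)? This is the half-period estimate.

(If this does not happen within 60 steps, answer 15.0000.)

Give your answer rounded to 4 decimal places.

Step 0: x=[5.8000] v=[0.0000]
Step 1: x=[5.3556] v=[-1.7778]
Step 2: x=[4.5284] v=[-3.3087]
Step 3: x=[3.4334] v=[-4.3800]
Step 4: x=[2.2227] v=[-4.8430]
Step 5: x=[1.0644] v=[-4.6334]
Step 6: x=[0.1193] v=[-3.7803]
Step 7: x=[-0.4812] v=[-2.4021]
Step 8: x=[-0.6538] v=[-0.6903]
Step 9: x=[-0.3745] v=[1.1174]
First v>=0 after going negative at step 9, time=2.2500

Answer: 2.2500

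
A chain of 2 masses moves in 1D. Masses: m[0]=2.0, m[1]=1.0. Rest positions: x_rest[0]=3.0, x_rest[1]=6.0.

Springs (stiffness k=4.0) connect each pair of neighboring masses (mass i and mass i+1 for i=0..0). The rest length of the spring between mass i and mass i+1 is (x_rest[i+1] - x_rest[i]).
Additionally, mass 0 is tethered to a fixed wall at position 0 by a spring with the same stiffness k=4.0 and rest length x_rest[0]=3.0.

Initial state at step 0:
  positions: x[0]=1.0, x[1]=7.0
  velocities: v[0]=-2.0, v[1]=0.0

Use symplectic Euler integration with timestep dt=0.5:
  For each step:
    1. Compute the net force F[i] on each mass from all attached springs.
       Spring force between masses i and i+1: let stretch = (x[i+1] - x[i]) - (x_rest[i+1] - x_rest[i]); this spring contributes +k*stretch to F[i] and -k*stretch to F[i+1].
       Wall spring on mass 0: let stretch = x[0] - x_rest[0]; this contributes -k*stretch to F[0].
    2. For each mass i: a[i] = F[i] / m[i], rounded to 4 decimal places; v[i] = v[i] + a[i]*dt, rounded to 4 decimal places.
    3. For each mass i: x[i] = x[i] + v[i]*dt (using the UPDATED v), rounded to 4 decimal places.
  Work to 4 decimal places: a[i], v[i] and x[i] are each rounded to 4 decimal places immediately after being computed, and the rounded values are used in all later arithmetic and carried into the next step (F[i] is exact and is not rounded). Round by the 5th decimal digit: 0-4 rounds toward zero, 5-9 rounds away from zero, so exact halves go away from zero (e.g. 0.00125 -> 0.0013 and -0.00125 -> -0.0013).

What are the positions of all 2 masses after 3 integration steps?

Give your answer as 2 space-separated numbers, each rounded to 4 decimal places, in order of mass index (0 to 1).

Step 0: x=[1.0000 7.0000] v=[-2.0000 0.0000]
Step 1: x=[2.5000 4.0000] v=[3.0000 -6.0000]
Step 2: x=[3.5000 2.5000] v=[2.0000 -3.0000]
Step 3: x=[2.2500 5.0000] v=[-2.5000 5.0000]

Answer: 2.2500 5.0000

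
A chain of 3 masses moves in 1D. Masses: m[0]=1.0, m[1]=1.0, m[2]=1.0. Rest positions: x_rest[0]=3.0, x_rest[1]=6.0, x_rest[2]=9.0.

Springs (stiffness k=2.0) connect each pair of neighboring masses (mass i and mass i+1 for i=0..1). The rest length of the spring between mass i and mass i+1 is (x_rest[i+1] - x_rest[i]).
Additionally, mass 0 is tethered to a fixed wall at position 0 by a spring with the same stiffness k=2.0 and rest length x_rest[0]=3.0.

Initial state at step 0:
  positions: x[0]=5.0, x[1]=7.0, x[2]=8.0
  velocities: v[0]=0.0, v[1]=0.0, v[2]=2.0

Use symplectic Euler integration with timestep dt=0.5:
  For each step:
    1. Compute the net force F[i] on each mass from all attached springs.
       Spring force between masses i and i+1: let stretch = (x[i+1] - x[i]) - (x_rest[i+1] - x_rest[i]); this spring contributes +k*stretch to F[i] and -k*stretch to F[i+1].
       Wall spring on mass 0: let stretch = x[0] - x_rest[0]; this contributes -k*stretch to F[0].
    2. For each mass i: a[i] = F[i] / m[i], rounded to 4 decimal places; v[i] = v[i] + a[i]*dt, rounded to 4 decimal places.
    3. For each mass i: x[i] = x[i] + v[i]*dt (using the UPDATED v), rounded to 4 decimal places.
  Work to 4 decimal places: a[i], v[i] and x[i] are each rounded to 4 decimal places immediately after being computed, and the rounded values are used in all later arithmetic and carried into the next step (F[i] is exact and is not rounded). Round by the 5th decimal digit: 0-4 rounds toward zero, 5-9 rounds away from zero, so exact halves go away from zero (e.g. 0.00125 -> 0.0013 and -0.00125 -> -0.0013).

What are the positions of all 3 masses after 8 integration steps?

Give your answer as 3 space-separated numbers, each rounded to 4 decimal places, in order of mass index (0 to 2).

Answer: 2.8712 6.5742 9.8204

Derivation:
Step 0: x=[5.0000 7.0000 8.0000] v=[0.0000 0.0000 2.0000]
Step 1: x=[3.5000 6.5000 10.0000] v=[-3.0000 -1.0000 4.0000]
Step 2: x=[1.7500 6.2500 11.7500] v=[-3.5000 -0.5000 3.5000]
Step 3: x=[1.3750 6.5000 12.2500] v=[-0.7500 0.5000 1.0000]
Step 4: x=[2.8750 7.0625 11.3750] v=[3.0000 1.1250 -1.7500]
Step 5: x=[5.0313 7.6875 9.8438] v=[4.3125 1.2500 -3.0625]
Step 6: x=[6.0000 8.0626 8.7344] v=[1.9374 0.7501 -2.2188]
Step 7: x=[5.0000 7.7423 8.7891] v=[-2.0000 -0.6407 0.1094]
Step 8: x=[2.8712 6.5742 9.8204] v=[-4.2577 -2.3362 2.0626]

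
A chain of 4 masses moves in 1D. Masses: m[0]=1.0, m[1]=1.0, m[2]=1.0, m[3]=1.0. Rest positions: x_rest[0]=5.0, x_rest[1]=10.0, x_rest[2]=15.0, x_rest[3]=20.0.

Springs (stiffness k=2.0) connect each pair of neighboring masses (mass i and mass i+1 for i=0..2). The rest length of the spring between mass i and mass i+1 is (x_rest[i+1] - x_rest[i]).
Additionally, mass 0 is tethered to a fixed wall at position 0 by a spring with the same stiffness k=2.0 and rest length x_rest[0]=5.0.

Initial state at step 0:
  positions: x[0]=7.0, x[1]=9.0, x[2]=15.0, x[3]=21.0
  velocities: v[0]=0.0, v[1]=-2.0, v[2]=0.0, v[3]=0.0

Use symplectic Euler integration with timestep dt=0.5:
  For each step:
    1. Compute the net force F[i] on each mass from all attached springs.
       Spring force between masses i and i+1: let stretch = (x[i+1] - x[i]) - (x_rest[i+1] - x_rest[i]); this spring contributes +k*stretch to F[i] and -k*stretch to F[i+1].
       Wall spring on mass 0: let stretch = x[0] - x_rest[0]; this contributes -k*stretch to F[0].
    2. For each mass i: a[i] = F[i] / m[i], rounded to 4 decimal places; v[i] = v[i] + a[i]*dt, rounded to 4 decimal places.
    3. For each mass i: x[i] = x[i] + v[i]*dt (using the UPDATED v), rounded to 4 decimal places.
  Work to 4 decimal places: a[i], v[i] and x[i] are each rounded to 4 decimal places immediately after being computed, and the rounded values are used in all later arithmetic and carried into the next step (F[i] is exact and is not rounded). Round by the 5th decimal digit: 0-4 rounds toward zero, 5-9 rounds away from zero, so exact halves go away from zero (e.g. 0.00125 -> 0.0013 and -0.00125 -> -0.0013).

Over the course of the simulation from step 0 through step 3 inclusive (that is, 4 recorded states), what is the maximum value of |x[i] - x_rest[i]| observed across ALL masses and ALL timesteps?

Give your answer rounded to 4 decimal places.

Step 0: x=[7.0000 9.0000 15.0000 21.0000] v=[0.0000 -2.0000 0.0000 0.0000]
Step 1: x=[4.5000 10.0000 15.0000 20.5000] v=[-5.0000 2.0000 0.0000 -1.0000]
Step 2: x=[2.5000 10.7500 15.2500 19.7500] v=[-4.0000 1.5000 0.5000 -1.5000]
Step 3: x=[3.3750 9.6250 15.5000 19.2500] v=[1.7500 -2.2500 0.5000 -1.0000]
Max displacement = 2.5000

Answer: 2.5000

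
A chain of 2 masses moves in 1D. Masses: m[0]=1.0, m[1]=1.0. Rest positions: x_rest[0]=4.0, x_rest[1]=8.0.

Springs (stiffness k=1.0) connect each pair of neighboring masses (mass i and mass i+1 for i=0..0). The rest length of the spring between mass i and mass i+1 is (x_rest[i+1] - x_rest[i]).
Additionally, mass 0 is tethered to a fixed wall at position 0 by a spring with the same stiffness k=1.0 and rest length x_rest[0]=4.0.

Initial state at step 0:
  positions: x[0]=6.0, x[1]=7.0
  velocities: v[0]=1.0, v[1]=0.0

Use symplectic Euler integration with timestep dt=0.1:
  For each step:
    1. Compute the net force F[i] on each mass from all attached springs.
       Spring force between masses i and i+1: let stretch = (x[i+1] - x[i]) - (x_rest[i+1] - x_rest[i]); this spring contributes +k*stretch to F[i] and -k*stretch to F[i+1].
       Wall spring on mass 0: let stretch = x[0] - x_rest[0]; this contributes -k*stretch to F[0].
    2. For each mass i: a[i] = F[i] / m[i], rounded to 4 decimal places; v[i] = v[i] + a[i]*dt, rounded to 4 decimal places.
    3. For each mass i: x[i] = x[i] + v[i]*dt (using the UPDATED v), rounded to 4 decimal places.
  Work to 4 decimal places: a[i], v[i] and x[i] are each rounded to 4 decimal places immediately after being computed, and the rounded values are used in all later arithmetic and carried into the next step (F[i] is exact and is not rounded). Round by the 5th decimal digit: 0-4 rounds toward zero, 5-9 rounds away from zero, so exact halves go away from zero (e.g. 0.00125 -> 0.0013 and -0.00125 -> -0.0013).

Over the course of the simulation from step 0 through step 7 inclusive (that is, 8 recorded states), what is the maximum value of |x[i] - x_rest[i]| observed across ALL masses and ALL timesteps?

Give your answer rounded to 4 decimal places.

Answer: 2.0500

Derivation:
Step 0: x=[6.0000 7.0000] v=[1.0000 0.0000]
Step 1: x=[6.0500 7.0300] v=[0.5000 0.3000]
Step 2: x=[6.0493 7.0902] v=[-0.0070 0.6020]
Step 3: x=[5.9985 7.1800] v=[-0.5078 0.8979]
Step 4: x=[5.8996 7.2980] v=[-0.9895 1.1798]
Step 5: x=[5.7556 7.4420] v=[-1.4396 1.4400]
Step 6: x=[5.5710 7.6091] v=[-1.8465 1.6714]
Step 7: x=[5.3510 7.7959] v=[-2.1998 1.8676]
Max displacement = 2.0500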